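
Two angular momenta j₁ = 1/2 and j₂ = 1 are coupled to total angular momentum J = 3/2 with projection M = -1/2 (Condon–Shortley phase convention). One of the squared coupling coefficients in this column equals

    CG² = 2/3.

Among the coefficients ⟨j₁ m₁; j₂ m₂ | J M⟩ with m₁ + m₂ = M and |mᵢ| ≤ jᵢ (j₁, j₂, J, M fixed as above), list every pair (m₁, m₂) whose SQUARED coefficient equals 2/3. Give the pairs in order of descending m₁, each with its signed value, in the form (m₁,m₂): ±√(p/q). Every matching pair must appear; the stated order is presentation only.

Admissible pairs with m₁+m₂ = M = -1/2: (-1/2,0), (1/2,-1)
  (m₁,m₂)=(1/2,-1): CG² = 1/3, CG = +√(1/3)
  (m₁,m₂)=(-1/2,0): CG² = 2/3, CG = +√(2/3)   ← matches the target
Pairs with CG² = 2/3: (-1/2,0): +√(2/3)

(-1/2,0): +√(2/3)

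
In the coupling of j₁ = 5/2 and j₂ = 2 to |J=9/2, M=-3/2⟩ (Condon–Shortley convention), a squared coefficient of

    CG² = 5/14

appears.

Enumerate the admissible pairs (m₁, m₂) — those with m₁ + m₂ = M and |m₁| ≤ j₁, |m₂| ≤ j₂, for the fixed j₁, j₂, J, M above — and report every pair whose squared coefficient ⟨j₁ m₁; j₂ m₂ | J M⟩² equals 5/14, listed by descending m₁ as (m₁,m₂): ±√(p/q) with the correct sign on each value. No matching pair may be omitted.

(-3/2,0): +√(5/14)

Admissible pairs with m₁+m₂ = M = -3/2: (-5/2,1), (-3/2,0), (-1/2,-1), (1/2,-2)
  (m₁,m₂)=(1/2,-2): CG² = 5/42, CG = +√(5/42)
  (m₁,m₂)=(-1/2,-1): CG² = 10/21, CG = +√(10/21)
  (m₁,m₂)=(-3/2,0): CG² = 5/14, CG = +√(5/14)   ← matches the target
  (m₁,m₂)=(-5/2,1): CG² = 1/21, CG = +√(1/21)
Pairs with CG² = 5/14: (-3/2,0): +√(5/14)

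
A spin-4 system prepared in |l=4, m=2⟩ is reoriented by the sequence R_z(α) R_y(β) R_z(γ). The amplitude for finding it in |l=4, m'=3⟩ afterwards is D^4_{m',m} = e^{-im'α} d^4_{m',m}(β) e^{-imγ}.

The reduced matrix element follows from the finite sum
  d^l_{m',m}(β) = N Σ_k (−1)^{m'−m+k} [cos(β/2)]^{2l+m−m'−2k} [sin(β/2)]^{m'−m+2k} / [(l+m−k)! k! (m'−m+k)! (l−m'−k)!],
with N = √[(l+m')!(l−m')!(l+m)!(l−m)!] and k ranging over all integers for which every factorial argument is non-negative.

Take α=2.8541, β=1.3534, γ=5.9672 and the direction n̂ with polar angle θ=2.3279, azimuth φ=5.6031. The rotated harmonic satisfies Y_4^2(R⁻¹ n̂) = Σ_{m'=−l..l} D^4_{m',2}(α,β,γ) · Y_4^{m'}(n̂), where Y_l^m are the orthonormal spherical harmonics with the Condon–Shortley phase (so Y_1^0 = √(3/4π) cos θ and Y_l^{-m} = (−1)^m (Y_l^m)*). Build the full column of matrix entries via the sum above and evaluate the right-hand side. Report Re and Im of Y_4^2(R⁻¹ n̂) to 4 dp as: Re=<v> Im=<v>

Re=-0.0142 Im=0.4168

Need the full column D^4_{m',2} for m'=−4..4 at α=2.8541, β=1.3534, γ=5.9672.
cos(β/2)=0.779643, sin(β/2)=0.626224
d^4_{-4,2}: single k=6 term ⇒ +0.193976;  D = +0.168528-0.096046i
d^4_{-3,2}: k∈[5..6] ⇒ +0.512296 -0.110171 = +0.402125;  D = -0.391489+0.091874i
d^4_{-2,2}: k∈[4..6] ⇒ +0.852302 -0.439896 +0.023650 = +0.436056;  D = +0.435348+0.024835i
d^4_{-1,2}: k∈[3..5] ⇒ +1.000423 -0.968148 +0.124922 = +0.157197;  D = -0.147962-0.053086i
d^4_{0,2}: k∈[2..4] ⇒ +0.835519 -1.437448 +0.347768 = -0.254160;  D = -0.205073-0.150141i
d^4_{1,2}: k∈[1..3] ⇒ +0.465198 -1.500634 +0.645432 = -0.390004;  D = +0.236439+0.310161i
d^4_{2,2}: k∈[0..2] ⇒ +0.136511 -1.056858 +0.852302 = -0.068045;  D = -0.024215-0.063590i
d^4_{3,2}: k∈[0..1] ⇒ -0.410266 +0.794061 = +0.383795;  D = -0.029273-0.382677i
d^4_{4,2}: single k=0 term ⇒ +0.466030;  D = -0.097670+0.455681i
Y_4^{m'}(θ=2.3279,φ=5.6031) and Σ D·Y over m':
  (+0.1685-0.0960i)·(-0.1127+0.0505i)  (-0.3915+0.0919i)·(+0.1493-0.2944i)  (+0.4353+0.0248i)·(+0.0851+0.3978i)  (-0.1480-0.0531i)·(-0.0555-0.0449i)  (-0.2051-0.1501i)·(-0.3558+0.0000i)  (+0.2364+0.3102i)·(+0.0555-0.0449i)  (-0.0242-0.0636i)·(+0.0851-0.3978i)  (-0.0293-0.3827i)·(-0.1493-0.2944i)  (-0.0977+0.4557i)·(-0.1127-0.0505i)
Y_4^2(R⁻¹ n̂) = -0.014213+0.416768i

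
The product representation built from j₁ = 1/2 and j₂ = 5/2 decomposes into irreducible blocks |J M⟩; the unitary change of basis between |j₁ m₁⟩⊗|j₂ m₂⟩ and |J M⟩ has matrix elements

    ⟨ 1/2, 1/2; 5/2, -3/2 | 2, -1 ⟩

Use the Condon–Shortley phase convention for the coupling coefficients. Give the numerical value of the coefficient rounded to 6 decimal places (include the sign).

j₁+j₂−J=1  J+j₁−j₂=0  J−j₁+j₂=4  j₁+j₂+J+1=6
(j₁±m₁, j₂±m₂, J±M) = (1,0,1,4,1,3)
P² = 24
sum k=0..0:
  [0] +1/6 = 1/6
S = 1/6
C² = P²·S² = 2/3 ; C = +0.816497

+√(2/3) ≈ +0.816497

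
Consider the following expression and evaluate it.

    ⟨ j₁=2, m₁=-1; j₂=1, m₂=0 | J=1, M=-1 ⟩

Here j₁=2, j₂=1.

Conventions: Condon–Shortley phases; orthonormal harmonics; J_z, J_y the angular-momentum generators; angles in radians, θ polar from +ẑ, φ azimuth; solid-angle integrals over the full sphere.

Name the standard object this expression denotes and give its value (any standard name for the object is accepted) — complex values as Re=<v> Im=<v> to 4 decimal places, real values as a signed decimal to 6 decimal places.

Clebsch–Gordan coefficient, −√(3/10) ≈ -0.547723

This is a Clebsch–Gordan (vector-coupling) coefficient.
triangle: 2!×2!×0!/5! = 4/120
(j±m)!: 1!×3!×1!×1!×0!×2! = 12
prefactor² = (2J+1)×Δ×N² = 6/5
  k=1: −1/(1!×1!×2!×0!×0!×0!) = -1/2
Σ = -1/2  ⇒  CG² = 6/5×(-1/2)² = 3/10
CG = −√(3/10) = -0.547723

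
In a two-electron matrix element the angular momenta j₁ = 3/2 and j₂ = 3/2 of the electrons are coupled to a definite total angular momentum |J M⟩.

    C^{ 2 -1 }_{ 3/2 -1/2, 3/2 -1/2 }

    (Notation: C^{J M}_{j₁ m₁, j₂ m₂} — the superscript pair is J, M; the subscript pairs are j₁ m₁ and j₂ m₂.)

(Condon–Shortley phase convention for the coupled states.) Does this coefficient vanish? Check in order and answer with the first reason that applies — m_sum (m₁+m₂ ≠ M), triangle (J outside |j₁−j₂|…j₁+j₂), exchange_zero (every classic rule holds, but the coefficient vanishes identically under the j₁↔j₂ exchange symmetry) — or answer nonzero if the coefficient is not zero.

exchange_zero

m-sum: m₁+m₂ = -1/2+(-1/2) = -1, M = -1  ✓
triangle: |j₁−j₂| = 0 ≤ J = 2 ≤ j₁+j₂ = 3  ✓
exchange: j₁=j₂ and m₁=m₂, and (−1)^(j₁+j₂−J) = (−1)^1 = −1 forces ⟨j₁m₁;j₂m₂|JM⟩ = −⟨j₂m₂;j₁m₁|JM⟩ = −⟨j₁m₁;j₂m₂|JM⟩ ⇒ the coefficient vanishes identically
Racah sum check: Σ_k collapses to 0 ⇒ CG = 0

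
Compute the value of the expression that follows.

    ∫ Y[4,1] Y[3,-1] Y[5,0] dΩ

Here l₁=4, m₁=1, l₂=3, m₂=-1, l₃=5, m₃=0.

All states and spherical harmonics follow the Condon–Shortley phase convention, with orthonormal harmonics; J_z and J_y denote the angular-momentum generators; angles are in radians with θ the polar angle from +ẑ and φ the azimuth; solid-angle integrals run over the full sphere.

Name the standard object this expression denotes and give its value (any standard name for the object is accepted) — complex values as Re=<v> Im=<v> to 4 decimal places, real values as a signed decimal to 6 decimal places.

Gaunt coefficient, -0.009577

This is a Gaunt coefficient — the integral of a triple product of spherical harmonics over the sphere.
Checks pass: Σm=0; 12 even; l₃=5∈[1,7].
(2·4+1)(2·3+1)(2·5+1) = 693
Δ: 2! 6! 4! / 13! → 1/180180
sum: t=0:+1/576 t=1:−1/144 t=2:+1/576 = -1/288
3j²(4 3 5; 0 0 0) = Δ·Π!·Σ² = 20/1001  (sign +1)
sum: t=0:+1/288 t=1:−1/288 t=2:+1/5760 = 1/5760
3j²(4 3 5; 1 -1 0) = Δ·Π!·Σ² = 1/12012  (sign -1)
combine: 4πI² = 693·20/1001·1/12012 = 15/13013
take √, sign -1: I = -0.00957750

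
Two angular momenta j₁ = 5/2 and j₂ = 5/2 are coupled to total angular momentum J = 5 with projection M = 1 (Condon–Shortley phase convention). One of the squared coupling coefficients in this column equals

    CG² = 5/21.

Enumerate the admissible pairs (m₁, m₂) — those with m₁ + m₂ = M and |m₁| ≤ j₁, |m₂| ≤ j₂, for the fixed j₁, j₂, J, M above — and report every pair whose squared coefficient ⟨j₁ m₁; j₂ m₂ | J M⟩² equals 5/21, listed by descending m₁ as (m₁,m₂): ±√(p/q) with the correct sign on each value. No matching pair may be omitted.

Admissible pairs with m₁+m₂ = M = 1: (-3/2,5/2), (-1/2,3/2), (1/2,1/2), (3/2,-1/2), (5/2,-3/2)
  (m₁,m₂)=(5/2,-3/2): CG² = 1/42, CG = +√(1/42)
  (m₁,m₂)=(3/2,-1/2): CG² = 5/21, CG = +√(5/21)   ← matches the target
  (m₁,m₂)=(1/2,1/2): CG² = 10/21, CG = +√(10/21)
  (m₁,m₂)=(-1/2,3/2): CG² = 5/21, CG = +√(5/21)   ← matches the target
  (m₁,m₂)=(-3/2,5/2): CG² = 1/42, CG = +√(1/42)
Pairs with CG² = 5/21: (3/2,-1/2): +√(5/21); (-1/2,3/2): +√(5/21)

(3/2,-1/2): +√(5/21); (-1/2,3/2): +√(5/21)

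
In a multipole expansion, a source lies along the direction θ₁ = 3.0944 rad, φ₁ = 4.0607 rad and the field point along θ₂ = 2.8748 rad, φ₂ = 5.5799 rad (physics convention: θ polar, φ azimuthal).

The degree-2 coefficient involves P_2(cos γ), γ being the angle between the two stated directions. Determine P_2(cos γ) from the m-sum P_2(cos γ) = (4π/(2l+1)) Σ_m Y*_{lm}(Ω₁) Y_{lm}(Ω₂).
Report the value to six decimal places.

0.894490

Summing Y*_{l m}(θ₁,φ₁)·Y_{l m}(θ₂,φ₂) over m ∈ [−2, 2]; prefactor 4π/(2·2+1) = 2.513274:
  m=-2: Y*=(-0.000227, 0.000829)  Y=(0.004389, 0.026487)  product (-0.000023, -0.000002)
  m=-1: Y*=(0.022080, 0.028944)  Y=(-0.149850, -0.127061)  product (0.000369, -0.007143)
  m=+0: Y*=(0.628677, -0.000000)  Y=(0.565019, 0.000000)  product (0.355215, 0.000000)
  m=+1: Y*=(-0.022080, 0.028944)  Y=(0.149850, -0.127061)  product (0.000369, 0.007143)
  m=+2: Y*=(-0.000227, -0.000829)  Y=(0.004389, -0.026487)  product (-0.000023, 0.000002)
Total Σ_m = (0.355906, -0.000000). Multiply by 2.513274: (0.894490, -0.000000). P_2(cos γ) = 0.894490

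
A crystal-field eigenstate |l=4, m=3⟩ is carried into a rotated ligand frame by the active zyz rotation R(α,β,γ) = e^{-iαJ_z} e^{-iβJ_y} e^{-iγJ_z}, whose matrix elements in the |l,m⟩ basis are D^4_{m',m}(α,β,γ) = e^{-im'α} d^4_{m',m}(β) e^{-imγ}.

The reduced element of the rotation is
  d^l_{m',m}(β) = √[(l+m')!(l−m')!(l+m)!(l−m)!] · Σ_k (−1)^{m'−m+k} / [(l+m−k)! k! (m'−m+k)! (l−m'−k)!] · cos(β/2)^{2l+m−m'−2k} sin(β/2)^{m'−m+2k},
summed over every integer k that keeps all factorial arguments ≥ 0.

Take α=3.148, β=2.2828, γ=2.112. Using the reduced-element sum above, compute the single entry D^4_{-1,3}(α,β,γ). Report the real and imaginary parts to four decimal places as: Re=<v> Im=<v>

Split into d^4_{-1,3}(β=2.2828) × two z-phases.
c=cos(2.282800/2)=0.416322, s=sin(2.282800/2)=0.909217; N=√[6·120·5040·1]=1904.940944
Admissible k: 4..5 (factorial args all ≥0)
  k=4: (−1)^0·1904.9409/(144)·0.4163^4·0.9092^4 = +0.271586
  k=5: (−1)^1·1904.9409/(240)·0.4163^2·0.9092^6 = -0.777204
d^4_{-1,3}(2.2828) = +0.271586 -0.777204 = -0.505618
Attach z-rotation phases: D = e^{-i(-1)(3.1480)}·(-0.505618)·e^{-i(3)(2.1120)} = +0.505074-0.023456i

Re=0.5051 Im=-0.0235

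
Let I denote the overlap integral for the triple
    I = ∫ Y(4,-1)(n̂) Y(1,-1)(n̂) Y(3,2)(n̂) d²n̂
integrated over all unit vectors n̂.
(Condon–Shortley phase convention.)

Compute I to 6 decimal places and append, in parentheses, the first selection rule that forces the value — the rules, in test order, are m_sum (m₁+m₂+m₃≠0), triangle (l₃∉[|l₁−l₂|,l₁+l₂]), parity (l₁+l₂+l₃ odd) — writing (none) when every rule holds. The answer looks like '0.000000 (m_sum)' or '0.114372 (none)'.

Checks pass: Σm=0; 8 even; l₃=3∈[3,5].
(2·4+1)(2·1+1)(2·3+1) = 189
Δ: 2! 6! 0! / 9! → 1/252
sum: t=1:−1/36 = -1/36
3j²(4 1 3; 0 0 0) = Δ·Π!·Σ² = 4/63  (sign +1)
sum: t=0:+1/240 = 1/240
3j²(4 1 3; -1 -1 2) = Δ·Π!·Σ² = 1/84  (sign -1)
combine: 4πI² = 189·4/63·1/84 = 1/7
take √, sign -1: I = -0.10662181
No selection rule forces the value: the integral is nonzero (none).

-0.106622 (none)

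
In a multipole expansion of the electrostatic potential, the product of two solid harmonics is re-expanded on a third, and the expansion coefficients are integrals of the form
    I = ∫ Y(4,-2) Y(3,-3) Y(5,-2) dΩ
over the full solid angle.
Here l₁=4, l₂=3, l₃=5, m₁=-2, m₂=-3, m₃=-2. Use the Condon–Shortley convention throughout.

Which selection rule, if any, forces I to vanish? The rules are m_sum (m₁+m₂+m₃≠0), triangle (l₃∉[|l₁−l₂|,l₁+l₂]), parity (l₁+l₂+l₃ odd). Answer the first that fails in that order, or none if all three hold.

m₁+m₂+m₃ = -2 − 3 − 2 = -7  ✗
triangle: |4−3|=1 ≤ l₃=5 ≤ 4+3=7
parity: l₁+l₂+l₃ = 12 is even

m_sum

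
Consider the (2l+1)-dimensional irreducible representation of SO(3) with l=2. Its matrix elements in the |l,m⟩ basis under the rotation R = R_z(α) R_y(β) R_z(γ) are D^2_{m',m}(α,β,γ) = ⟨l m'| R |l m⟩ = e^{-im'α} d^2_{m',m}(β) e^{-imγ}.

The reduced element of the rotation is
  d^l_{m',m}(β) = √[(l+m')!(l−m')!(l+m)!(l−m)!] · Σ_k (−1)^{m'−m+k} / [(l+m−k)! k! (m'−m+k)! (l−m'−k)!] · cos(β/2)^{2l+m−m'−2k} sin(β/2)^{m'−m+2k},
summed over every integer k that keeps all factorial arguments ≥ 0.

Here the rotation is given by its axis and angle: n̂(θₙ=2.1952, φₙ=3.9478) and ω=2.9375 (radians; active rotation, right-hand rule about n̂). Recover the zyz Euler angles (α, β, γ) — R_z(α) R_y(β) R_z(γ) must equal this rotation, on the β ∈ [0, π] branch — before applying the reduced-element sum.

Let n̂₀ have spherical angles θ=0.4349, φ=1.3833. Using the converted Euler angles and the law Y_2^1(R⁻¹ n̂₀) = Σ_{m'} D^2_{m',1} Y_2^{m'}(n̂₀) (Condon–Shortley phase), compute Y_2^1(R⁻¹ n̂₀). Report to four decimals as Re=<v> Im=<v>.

Re=-0.0650 Im=-0.0327

Axis–angle → zyz. n̂ = (sinθₙcosφₙ, sinθₙsinφₙ, cosθₙ) = (-0.561623, -0.585497, -0.584614), ω = 2.9375.
R = I cosω + sinω [n̂]ₓ + (1−cosω) n̂n̂ᵀ gives
  R = [-0.354951, +0.769321, +0.531183; +0.532344, -0.300747, +0.791304; +0.768518, +0.563646, -0.302793]
β = atan2(√(R₁₃²+R₂₃²), R₃₃) = 1.878418; α = atan2(R₂₃, R₁₃) mod 2π = 0.979610; γ = atan2(R₃₂, −R₃₁) mod 2π = 2.508788
Need the full column D^2_{m',1} for m'=−2..2 at α=0.9796, β=1.8784, γ=2.5088.
cos(β/2)=0.590427, sin(β/2)=0.807091
d^2_{-2,1}: single k=3 term ⇒ +0.620817;  D = +0.529402-0.324265i
d^2_{-1,1}: k∈[2..3] ⇒ +0.681237 -0.424317 = +0.256920;  D = +0.010690-0.256698i
d^2_{0,1}: k∈[1..2] ⇒ +0.406908 -0.760343 = -0.353435;  D = +0.285000+0.209025i
d^2_{1,1}: k∈[0..1] ⇒ +0.121525 -0.681237 = -0.559713;  D = +0.526389-0.190244i
d^2_{2,1}: single k=0 term ⇒ -0.332239;  D = +0.080387-0.322367i
Y_2^{m'}(θ=0.4349,φ=1.3833) and Σ D·Y over m':
  (+0.5294-0.3243i)·(-0.0638-0.0251i)  (+0.0107-0.2567i)·(+0.0550-0.2900i)  (+0.2850+0.2090i)·(+0.4628+0.0000i)  (+0.5264-0.1902i)·(-0.0550-0.2900i)  (+0.0804-0.3224i)·(-0.0638+0.0251i)
Y_2^1(R⁻¹ n̂) = -0.065044-0.032696i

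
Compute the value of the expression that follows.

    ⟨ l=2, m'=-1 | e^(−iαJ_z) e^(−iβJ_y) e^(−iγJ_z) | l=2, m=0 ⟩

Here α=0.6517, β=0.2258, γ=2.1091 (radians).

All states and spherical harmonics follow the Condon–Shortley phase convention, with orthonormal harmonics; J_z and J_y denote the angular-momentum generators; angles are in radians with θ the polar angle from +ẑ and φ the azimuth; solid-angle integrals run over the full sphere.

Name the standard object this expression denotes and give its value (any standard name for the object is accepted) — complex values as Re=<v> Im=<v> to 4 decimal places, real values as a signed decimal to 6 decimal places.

Wigner D-matrix element, Re=0.2125 Im=0.1621

This is a Wigner D-matrix element — the rotation-matrix element ⟨l m'| R(α,β,γ) |l m⟩ in the angular-momentum basis.
D^2_{-1,0}(0.6517,0.2258,2.1091) = e^{-i·-1·0.6517}·d^2_{-1,0}(0.2258)·e^{-i·0·2.1091}. Compute d first:
With c≡cos(β/2)=0.993634 and s≡sin(β/2)=0.112660, N=[1·6·2·2]^{1/2}=4.898979
Admissible k: 1..2 (factorial args all ≥0)
  k=1: (−1)^0·4.8990/(2)·0.9936^3·0.1127^1 = +0.270723
  k=2: (−1)^1·4.8990/(2)·0.9936^1·0.1127^3 = -0.003480
d^2_{-1,0}(0.2258) = +0.270723 -0.003480 = +0.267243
Attach z-rotation phases: D = e^{-i(-1)(0.6517)}·(+0.267243)·e^{-i(0)(2.1091)} = +0.212472+0.162093i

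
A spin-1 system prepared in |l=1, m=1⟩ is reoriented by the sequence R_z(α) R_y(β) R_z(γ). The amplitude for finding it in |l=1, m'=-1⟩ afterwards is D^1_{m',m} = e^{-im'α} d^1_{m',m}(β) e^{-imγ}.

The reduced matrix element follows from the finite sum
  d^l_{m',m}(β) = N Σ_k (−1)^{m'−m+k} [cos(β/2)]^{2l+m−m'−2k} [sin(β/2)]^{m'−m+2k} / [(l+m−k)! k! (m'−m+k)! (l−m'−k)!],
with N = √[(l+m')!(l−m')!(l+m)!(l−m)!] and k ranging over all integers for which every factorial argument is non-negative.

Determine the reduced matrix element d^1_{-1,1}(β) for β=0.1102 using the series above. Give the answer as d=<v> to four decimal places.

d=0.0030

d^1_{-1,1}(β=0.1102) via the finite sum:
c=cos(0.110200/2)=0.998482, s=sin(0.110200/2)=0.055072; N=√[1·2·2·1]=2.000000
The bounds max(0,m−m')=2 and min(l+m,l−m')=2 give 1 term
  k=2: (−1)^0·2.0000/(2)·0.9985^0·0.0551^2 = +0.003033
d^1_{-1,1}(0.1102) = +0.003033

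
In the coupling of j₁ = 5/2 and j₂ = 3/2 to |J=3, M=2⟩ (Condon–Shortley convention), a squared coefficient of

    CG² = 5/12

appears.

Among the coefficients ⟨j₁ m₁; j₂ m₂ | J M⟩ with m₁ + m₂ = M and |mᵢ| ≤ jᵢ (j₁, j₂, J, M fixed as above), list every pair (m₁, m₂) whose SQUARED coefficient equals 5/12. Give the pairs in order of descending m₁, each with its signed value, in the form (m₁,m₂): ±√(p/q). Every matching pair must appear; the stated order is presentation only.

(5/2,-1/2): +√(5/12)

Admissible pairs with m₁+m₂ = M = 2: (1/2,3/2), (3/2,1/2), (5/2,-1/2)
  (m₁,m₂)=(5/2,-1/2): CG² = 5/12, CG = +√(5/12)   ← matches the target
  (m₁,m₂)=(3/2,1/2): CG² = 1/12, CG = +√(1/12)
  (m₁,m₂)=(1/2,3/2): CG² = 1/2, CG = −√(1/2)
Pairs with CG² = 5/12: (5/2,-1/2): +√(5/12)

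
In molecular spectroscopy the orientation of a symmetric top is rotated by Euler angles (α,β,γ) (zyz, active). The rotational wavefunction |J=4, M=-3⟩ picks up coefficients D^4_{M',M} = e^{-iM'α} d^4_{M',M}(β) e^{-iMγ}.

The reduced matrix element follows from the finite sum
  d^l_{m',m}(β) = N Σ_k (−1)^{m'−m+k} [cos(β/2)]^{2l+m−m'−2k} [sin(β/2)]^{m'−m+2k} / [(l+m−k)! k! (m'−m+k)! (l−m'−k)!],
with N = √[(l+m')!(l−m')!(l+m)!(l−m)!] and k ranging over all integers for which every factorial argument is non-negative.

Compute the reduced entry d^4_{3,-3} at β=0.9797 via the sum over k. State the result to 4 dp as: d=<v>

d^4_{3,-3}(β=0.9797) via the finite sum:
Half-angle: c=0.882403, s=0.470494. N=√(5040·1·1·5040)=5040.000000
Admissible k: 0..1 (factorial args all ≥0)
  k=0: (−1)^6·5040.0000/(720)·0.8824^2·0.4705^6 = +0.059123
  k=1: (−1)^7·5040.0000/(5040)·0.8824^0·0.4705^8 = -0.002401
d^4_{3,-3}(0.9797) = +0.059123 -0.002401 = +0.056722

d=0.0567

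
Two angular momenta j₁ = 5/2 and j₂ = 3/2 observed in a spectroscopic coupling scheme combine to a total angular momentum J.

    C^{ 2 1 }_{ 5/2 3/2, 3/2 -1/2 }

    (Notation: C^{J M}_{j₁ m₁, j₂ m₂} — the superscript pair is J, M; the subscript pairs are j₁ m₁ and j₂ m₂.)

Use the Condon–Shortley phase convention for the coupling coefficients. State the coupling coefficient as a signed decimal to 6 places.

j₁+j₂−J=2  J+j₁−j₂=3  J−j₁+j₂=1  j₁+j₂+J+1=7
(j₁±m₁, j₂±m₂, J±M) = (4,1,1,2,3,1)
P² = 24/7
sum k=0..1:
  [0] +1/4 = 1/4
  [1] −1/6 = -1/6
S = 1/12
C² = P²·S² = 1/42 ; C = +0.154303

+0.154303  (= +√(1/42))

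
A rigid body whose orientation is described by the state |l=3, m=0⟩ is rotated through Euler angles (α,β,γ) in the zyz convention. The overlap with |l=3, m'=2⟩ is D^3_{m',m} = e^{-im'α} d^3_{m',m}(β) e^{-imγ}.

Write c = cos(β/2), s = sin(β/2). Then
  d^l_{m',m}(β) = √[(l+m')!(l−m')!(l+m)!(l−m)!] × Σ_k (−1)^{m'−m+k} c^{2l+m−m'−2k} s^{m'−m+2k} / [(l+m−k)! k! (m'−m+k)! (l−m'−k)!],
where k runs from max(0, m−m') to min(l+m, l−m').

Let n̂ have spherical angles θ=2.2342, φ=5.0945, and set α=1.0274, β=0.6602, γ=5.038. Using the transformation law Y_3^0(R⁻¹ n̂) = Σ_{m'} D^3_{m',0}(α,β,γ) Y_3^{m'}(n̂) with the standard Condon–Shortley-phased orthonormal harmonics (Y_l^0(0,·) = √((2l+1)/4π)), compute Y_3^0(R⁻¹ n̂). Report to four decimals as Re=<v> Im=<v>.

Need the full column D^3_{m',0} for m'=−3..3 at α=1.0274, β=0.6602, γ=5.0380.
cos(β/2)=0.946010, sin(β/2)=0.324138
d^3_{-3,0}: single k=3 term ⇒ +0.128941;  D = -0.128713+0.007654i
d^3_{-2,0}: k∈[2..3] ⇒ +0.460895 -0.054109 = +0.406786;  D = -0.189289+0.360062i
d^3_{-1,0}: k∈[1..3] ⇒ +0.850743 -0.299631 +0.011726 = +0.562838;  D = +0.291013+0.481765i
d^3_{0,0}: k∈[0..3] ⇒ +0.716761 -0.757328 +0.088910 -0.001160 = +0.047183;  D = +0.047183+0.000000i
d^3_{1,0}: k∈[0..2] ⇒ -0.850743 +0.299631 -0.011726 = -0.562838;  D = -0.291013+0.481765i
d^3_{2,0}: k∈[0..1] ⇒ +0.460895 -0.054109 = +0.406786;  D = -0.189289-0.360062i
d^3_{3,0}: single k=0 term ⇒ -0.128941;  D = +0.128713+0.007654i
Y_3^{m'}(θ=2.2342,φ=5.0945) and Σ D·Y over m':
  (-0.1287+0.0077i)·(-0.1860-0.0840i)  (-0.1893+0.3601i)·(+0.2820-0.2703i)  (+0.2910+0.4818i)·(+0.0851+0.2117i)  (+0.0472+0.0000i)·(+0.2537+0.0000i)  (-0.2910+0.4818i)·(-0.0851+0.2117i)  (-0.1893-0.3601i)·(+0.2820+0.2703i)  (+0.1287+0.0077i)·(+0.1860-0.0840i)
Y_3^0(R⁻¹ n̂) = -0.005438+0.000000i

Re=-0.0054 Im=0.0000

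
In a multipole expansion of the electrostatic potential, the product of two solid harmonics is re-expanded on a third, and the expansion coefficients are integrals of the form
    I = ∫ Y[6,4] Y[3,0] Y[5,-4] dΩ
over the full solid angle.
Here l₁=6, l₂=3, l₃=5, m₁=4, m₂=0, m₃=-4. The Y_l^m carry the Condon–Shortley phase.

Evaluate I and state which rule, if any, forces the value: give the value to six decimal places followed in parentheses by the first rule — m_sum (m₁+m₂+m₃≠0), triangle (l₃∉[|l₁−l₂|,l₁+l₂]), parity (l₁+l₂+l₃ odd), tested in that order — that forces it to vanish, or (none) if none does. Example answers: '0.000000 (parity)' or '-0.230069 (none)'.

-0.139560 (none)

m-sum 0 ✓  L=14 even ✓  3≤5≤9 ✓
Π(2lᵢ+1) = 13×7×11 = 1001
triangle coeff Δ(6,3,5) = 1/675675
Σ_t [1,3]: t=1:−1/8640 t=2:+1/2304 t=3:−1/8640 = 7/34560
(3j)²=7/429 [(6 3 5; 0 0 0)], sign=-1
Σ_t [1,2]: t=1:−1/60480 t=2:+1/161280 = -1/96768
(3j)²=15/1001 [(6 3 5; 4 0 -4)], sign=+1
⇒ 4πI² = 35/143
I = (-1)√(35/143/(4π)) = -0.13956004
No selection rule forces the value: the integral is nonzero (none).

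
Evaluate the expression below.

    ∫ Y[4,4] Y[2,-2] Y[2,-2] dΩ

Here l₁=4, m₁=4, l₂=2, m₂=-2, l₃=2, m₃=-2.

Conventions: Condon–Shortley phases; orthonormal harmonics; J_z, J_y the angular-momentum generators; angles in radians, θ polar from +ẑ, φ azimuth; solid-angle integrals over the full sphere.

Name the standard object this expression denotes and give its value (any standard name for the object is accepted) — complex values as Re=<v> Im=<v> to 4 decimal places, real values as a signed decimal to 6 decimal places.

This is a Gaunt coefficient — the integral of a triple product of spherical harmonics over the sphere.
Rules hold: Σm=0, L=8 even, 2≤2≤6.
N = 9·5·5 = 225
Δ = 4!·4!·0!/9! = 1/630
Racah Σ t=2..2: t=2:+1/16 = 1/16
⇒ 3j(4 2 2; 0 0 0)² = 2/35, sgn +1
Racah Σ t=0..0: t=0:+1/576 = 1/576
⇒ 3j(4 2 2; 4 -2 -2)² = 1/9, sgn +1
4πI² = N·(3j₀)²·(3jₘ)² = 10/7
I = +1·√(1.42857/4π) = 0.33716777

Gaunt coefficient, +0.337168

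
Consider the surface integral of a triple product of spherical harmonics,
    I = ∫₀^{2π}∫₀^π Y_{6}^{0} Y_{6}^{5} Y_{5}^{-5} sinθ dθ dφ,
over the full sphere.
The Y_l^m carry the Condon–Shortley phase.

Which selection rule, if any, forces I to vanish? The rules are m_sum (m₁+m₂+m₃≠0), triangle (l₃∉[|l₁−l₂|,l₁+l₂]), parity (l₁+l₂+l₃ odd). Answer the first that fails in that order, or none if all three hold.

azimuthal sum: 0 + 5 − 5 = 0  ✓
0 ≤ 5 ≤ 12 (triangle on l)  ✓
L = 6 + 6 + 5 = 17 (odd)  ✗

parity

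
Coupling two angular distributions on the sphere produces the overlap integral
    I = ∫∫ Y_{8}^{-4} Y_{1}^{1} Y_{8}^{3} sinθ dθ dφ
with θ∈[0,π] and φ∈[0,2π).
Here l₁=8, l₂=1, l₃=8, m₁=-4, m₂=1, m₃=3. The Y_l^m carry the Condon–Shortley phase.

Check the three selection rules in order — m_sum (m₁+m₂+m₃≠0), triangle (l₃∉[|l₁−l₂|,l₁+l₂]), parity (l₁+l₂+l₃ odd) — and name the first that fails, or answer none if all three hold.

parity

Σmᵢ = 0  ✓
l₃∈[|l₁−l₂|,l₁+l₂]=[7,9], have l₃=8  ✓
Σlᵢ = 17 ⇒ odd  ✗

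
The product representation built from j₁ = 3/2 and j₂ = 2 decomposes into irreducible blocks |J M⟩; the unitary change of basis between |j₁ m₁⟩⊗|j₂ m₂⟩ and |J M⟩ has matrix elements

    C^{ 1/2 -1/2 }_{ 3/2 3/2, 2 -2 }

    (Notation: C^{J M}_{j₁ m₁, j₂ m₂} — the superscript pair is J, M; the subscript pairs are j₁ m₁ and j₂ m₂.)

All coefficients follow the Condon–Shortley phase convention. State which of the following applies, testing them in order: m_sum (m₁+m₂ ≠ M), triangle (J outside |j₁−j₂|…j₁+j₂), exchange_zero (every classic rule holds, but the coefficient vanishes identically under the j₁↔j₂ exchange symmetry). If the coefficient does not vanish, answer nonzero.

m-sum: m₁+m₂ = 3/2+(-2) = -1/2, M = -1/2  ✓
triangle: |j₁−j₂| = 1/2 ≤ J = 1/2 ≤ j₁+j₂ = 7/2  ✓
exchange: j₁≠j₂ or m₁≠m₂ — the exchange symmetry imposes no constraint here
value check: CG = +√(2/5) = +0.632456 ≠ 0

nonzero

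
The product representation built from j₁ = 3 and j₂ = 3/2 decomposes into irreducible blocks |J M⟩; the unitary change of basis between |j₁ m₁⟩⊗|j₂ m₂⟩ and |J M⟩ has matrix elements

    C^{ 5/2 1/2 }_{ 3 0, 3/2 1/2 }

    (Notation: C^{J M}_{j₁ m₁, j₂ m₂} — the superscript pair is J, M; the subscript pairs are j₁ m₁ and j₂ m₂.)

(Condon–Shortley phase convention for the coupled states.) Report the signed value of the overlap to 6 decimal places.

−√(6/35) = -0.414039

√[6·2!4!1!/8! · 3!3!2!1!3!2!] = √(216/35)
  +(−1)^1/∏(1,1,2,1,2,0)! = -1/4  (running -1/4)
  +(−1)^2/∏(2,0,1,0,3,1)! = 1/12  (running -1/6)
⟨..|..⟩ = √(216/35)·(-1/6) = -0.414039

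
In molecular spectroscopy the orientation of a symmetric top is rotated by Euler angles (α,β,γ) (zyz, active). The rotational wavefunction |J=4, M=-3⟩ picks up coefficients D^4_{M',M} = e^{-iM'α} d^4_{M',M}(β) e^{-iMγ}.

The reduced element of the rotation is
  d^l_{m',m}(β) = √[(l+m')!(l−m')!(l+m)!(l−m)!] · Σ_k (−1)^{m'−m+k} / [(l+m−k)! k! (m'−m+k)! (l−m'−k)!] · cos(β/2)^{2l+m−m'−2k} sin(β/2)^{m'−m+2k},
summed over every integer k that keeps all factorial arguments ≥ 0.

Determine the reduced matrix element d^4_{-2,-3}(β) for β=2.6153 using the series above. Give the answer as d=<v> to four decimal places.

d^4_{-2,-3}(β=2.6153) via the finite sum:
c=cos(2.615300/2)=0.260120, s=sin(2.615300/2)=0.965576; N=√[2·720·1·5040]=2693.993318
k: max(0,(-3)−(-2))=0 … min(4+(-3),4−(-2))=1
  k=0: (−1)^1·2693.9933/(720)·0.2601^7·0.9656^1 = -0.000291
  k=1: (−1)^2·2693.9933/(240)·0.2601^5·0.9656^3 = +0.012034
d^4_{-2,-3}(2.6153) = -0.000291 +0.012034 = +0.011743

d=0.0117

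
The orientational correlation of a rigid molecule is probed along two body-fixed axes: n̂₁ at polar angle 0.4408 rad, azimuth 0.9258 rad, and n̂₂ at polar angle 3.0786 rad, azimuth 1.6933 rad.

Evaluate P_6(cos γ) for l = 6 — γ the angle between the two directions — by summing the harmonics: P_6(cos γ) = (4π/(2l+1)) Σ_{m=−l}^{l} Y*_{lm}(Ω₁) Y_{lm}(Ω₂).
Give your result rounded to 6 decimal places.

-0.319845

Addition theorem: P_6(cos γ) = (4π/13) Σ_m Y*_{lm}(Ω₁) Y_{lm}(Ω₂), m = −6…6:
  m=-6: Y*=(0.002175, -0.001940)  Y=(-0.000000, 0.000000)  product (-0.000000, 0.000000)
  m=-5: Y*=(-0.001782, -0.021325)  Y=(0.000001, 0.000001)  product (0.000000, -0.000000)
  m=-4: Y*=(-0.080034, -0.050357)  Y=(0.000049, -0.000026)  product (-0.000005, -0.000000)
  m=-3: Y*=(-0.256433, 0.097752)  Y=(-0.000464, -0.001204)  product (0.000237, 0.000263)
  m=-2: Y*=(-0.137290, 0.476000)  Y=(-0.019797, 0.004950)  product (0.000362, -0.010103)
  m=-1: Y*=(0.242766, 0.322682)  Y=(0.024853, 0.201859)  product (-0.059103, 0.057024)
  m=+0: Y*=(-0.219310, -0.000000)  Y=(0.975162, 0.000000)  product (-0.213863, -0.000000)
  m=+1: Y*=(-0.242766, 0.322682)  Y=(-0.024853, 0.201859)  product (-0.059103, -0.057024)
  m=+2: Y*=(-0.137290, -0.476000)  Y=(-0.019797, -0.004950)  product (0.000362, 0.010103)
  m=+3: Y*=(0.256433, 0.097752)  Y=(0.000464, -0.001204)  product (0.000237, -0.000263)
  m=+4: Y*=(-0.080034, 0.050357)  Y=(0.000049, 0.000026)  product (-0.000005, 0.000000)
  m=+5: Y*=(0.001782, -0.021325)  Y=(-0.000001, 0.000001)  product (0.000000, 0.000000)
  m=+6: Y*=(0.002175, 0.001940)  Y=(-0.000000, -0.000000)  product (-0.000000, -0.000000)
Accumulated sum (-0.330882, 0.000000); after 4π/(2l+1) scaling, (-0.319845, 0.000000) ⇒ P_6 = -0.319845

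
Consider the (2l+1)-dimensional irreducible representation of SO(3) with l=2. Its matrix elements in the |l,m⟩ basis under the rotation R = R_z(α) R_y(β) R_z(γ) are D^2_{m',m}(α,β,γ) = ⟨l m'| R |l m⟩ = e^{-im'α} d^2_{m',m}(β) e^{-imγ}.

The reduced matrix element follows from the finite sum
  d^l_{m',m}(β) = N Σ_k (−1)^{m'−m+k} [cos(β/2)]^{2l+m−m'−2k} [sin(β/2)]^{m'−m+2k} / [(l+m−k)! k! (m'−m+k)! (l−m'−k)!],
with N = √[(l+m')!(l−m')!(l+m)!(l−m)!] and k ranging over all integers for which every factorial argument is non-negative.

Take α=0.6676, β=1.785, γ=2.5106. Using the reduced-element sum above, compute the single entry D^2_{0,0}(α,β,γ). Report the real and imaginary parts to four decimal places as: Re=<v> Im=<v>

D^2_{0,0}(0.6676,1.7850,2.5106) = e^{-i·0·0.6676}·d^2_{0,0}(1.7850)·e^{-i·0·2.5106}. Compute d first:
With c≡cos(β/2)=0.627467 and s≡sin(β/2)=0.778643, N=[2·2·2·2]^{1/2}=4.000000
The bounds max(0,m−m')=0 and min(l+m,l−m')=2 give 3 terms
  k=0: (−1)^0·4.0000/(4)·0.6275^4·0.7786^0 = +0.155012
  k=1: (−1)^1·4.0000/(1)·0.6275^2·0.7786^2 = -0.954814
  k=2: (−1)^2·4.0000/(4)·0.6275^0·0.7786^4 = +0.367581
d^2_{0,0}(1.7850) = +0.155012 -0.954814 +0.367581 = -0.432221
Attach z-rotation phases: D = e^{-i(0)(0.6676)}·(-0.432221)·e^{-i(0)(2.5106)} = -0.432221+0.000000i

Re=-0.4322 Im=0.0000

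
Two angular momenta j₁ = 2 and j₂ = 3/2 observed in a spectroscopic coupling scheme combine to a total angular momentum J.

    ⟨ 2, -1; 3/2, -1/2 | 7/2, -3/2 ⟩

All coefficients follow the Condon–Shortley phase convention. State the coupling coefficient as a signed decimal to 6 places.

j₁+j₂−J=0  J+j₁−j₂=4  J−j₁+j₂=3  j₁+j₂+J+1=8
(j₁±m₁, j₂±m₂, J±M) = (1,3,1,2,2,5)
P² = 576/7
sum k=0..0:
  [0] +1/12 = 1/12
S = 1/12
C² = P²·S² = 4/7 ; C = +0.755929

+√(4/7) ≈ +0.755929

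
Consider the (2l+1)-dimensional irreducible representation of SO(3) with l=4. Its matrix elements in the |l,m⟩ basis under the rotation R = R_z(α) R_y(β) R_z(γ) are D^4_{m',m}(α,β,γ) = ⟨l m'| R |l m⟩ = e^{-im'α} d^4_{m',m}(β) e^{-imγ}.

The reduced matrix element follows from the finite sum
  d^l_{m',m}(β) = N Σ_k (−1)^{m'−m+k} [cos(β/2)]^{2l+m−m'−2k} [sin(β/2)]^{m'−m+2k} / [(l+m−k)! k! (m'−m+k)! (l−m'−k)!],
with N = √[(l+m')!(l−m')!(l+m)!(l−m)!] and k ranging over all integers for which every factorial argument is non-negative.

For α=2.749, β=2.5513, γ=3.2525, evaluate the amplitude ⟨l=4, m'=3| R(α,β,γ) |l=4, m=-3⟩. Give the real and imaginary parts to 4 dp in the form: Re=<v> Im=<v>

Re=-0.0149 Im=-0.2474

D^4_{3,-3}(2.7490,2.5513,3.2525) = e^{-i·3·2.7490}·d^4_{3,-3}(2.5513)·e^{-i·-3·3.2525}. Compute d first:
With c≡cos(β/2)=0.290880 and s≡sin(β/2)=0.956760, N=[5040·1·1·5040]^{1/2}=5040.000000
k: max(0,(-3)−(3))=0 … min(4+(-3),4−(3))=1
  k=0: (−1)^6·5040.0000/(720)·0.2909^2·0.9568^6 = +0.454300
  k=1: (−1)^7·5040.0000/(5040)·0.2909^0·0.9568^8 = -0.702138
d^4_{3,-3}(2.5513) = +0.454300 -0.702138 = -0.247839
D = (-0.382978-0.923757i)·(-0.247839)·(-0.945157-0.326617i) = -0.014935-0.247388i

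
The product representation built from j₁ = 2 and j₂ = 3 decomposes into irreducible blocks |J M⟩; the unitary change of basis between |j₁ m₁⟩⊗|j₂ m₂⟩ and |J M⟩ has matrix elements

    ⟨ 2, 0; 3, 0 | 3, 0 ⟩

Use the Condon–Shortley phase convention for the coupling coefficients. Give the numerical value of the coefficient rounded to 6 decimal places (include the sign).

-0.516398  (= −√(4/15))

√[7·2!2!4!/9! · 2!2!3!3!3!3!] = √(48/5)
  +(−1)^0/∏(0,2,2,3,0,1)! = 1/24  (running 1/24)
  +(−1)^1/∏(1,1,1,2,1,2)! = -1/4  (running -5/24)
  +(−1)^2/∏(2,0,0,1,2,3)! = 1/24  (running -1/6)
⟨..|..⟩ = √(48/5)·(-1/6) = -0.516398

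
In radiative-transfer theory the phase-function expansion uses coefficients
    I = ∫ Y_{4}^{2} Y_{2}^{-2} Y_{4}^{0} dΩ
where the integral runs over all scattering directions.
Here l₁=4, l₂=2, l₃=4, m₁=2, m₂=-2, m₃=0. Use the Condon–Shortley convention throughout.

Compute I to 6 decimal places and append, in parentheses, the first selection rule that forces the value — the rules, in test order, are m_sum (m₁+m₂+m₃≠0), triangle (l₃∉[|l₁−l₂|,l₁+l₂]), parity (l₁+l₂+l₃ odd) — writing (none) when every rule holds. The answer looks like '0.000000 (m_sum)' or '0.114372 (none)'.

-0.190365 (none)

Checks pass: Σm=0; 10 even; l₃=4∈[2,6].
(2·4+1)(2·2+1)(2·4+1) = 405
Δ: 2! 6! 2! / 11! → 1/13860
sum: t=0:+1/192 t=1:−1/36 t=2:+1/192 = -5/288
3j²(4 2 4; 0 0 0) = Δ·Π!·Σ² = 20/693  (sign -1)
sum: t=0:+1/192 = 1/192
3j²(4 2 4; 2 -2 0) = Δ·Π!·Σ² = 3/77  (sign +1)
combine: 4πI² = 405·20/693·3/77 = 2700/5929
take √, sign -1: I = -0.19036462
No selection rule forces the value: the integral is nonzero (none).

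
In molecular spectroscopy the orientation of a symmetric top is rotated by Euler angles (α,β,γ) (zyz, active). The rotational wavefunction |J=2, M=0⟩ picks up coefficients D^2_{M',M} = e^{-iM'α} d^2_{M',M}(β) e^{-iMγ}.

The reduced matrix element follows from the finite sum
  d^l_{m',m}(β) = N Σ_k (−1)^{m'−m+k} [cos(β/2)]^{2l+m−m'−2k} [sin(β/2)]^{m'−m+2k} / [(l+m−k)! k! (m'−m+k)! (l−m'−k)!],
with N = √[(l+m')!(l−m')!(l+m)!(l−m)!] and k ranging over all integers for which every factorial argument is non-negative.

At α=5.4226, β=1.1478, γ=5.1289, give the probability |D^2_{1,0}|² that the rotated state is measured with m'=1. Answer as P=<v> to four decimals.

P=0.2102

D^2_{1,0}(5.4226,1.1478,5.1289) = e^{-i·1·5.4226}·d^2_{1,0}(1.1478)·e^{-i·0·5.1289}. Compute d first:
c=cos(1.147800/2)=0.839790, s=sin(1.147800/2)=0.542911; N=√[6·1·2·2]=4.898979
The bounds max(0,m−m')=0 and min(l+m,l−m')=1 give 2 terms
  k=0: (−1)^1·4.8990/(2)·0.8398^3·0.5429^1 = -0.787620
  k=1: (−1)^2·4.8990/(2)·0.8398^1·0.5429^3 = +0.329180
d^2_{1,0}(1.1478) = -0.787620 +0.329180 = -0.458440
|D^2_{1,0}|² = |d^2_{1,0}(β)|² = (-0.458440)² = 0.210167 (the z-rotation phases have unit modulus)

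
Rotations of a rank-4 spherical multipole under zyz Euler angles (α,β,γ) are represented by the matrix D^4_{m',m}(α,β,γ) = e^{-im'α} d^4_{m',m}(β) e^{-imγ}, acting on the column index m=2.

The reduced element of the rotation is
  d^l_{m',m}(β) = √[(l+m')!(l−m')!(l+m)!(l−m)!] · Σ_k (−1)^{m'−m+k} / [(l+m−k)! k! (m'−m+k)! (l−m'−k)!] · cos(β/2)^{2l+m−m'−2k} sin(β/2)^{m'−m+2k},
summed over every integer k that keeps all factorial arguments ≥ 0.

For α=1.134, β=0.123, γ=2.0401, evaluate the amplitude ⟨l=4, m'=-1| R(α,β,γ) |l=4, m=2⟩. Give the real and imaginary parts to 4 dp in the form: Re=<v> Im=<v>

Split into d^4_{-1,2}(β=0.1230) × two z-phases.
With c≡cos(β/2)=0.998109 and s≡sin(β/2)=0.061461, N=[6·120·720·2]^{1/2}=1018.233765
k∈{3,4,5} keeps every argument non-negative
  k=3: (−1)^0·1018.2338/(72)·0.9981^5·0.0615^3 = +0.003252
  k=4: (−1)^1·1018.2338/(48)·0.9981^3·0.0615^5 = -0.000018
  k=5: (−1)^2·1018.2338/(240)·0.9981^1·0.0615^7 = +0.000000
d^4_{-1,2}(0.1230) = +0.003252 -0.000018 +0.000000 = +0.003234
Phases: e^{-i·(-1)·1.1340}=+0.423039+0.906112i, e^{-i·(2)·2.0401}=-0.590912+0.806736i ⇒ D=-0.003172-0.000628i

Re=-0.0032 Im=-0.0006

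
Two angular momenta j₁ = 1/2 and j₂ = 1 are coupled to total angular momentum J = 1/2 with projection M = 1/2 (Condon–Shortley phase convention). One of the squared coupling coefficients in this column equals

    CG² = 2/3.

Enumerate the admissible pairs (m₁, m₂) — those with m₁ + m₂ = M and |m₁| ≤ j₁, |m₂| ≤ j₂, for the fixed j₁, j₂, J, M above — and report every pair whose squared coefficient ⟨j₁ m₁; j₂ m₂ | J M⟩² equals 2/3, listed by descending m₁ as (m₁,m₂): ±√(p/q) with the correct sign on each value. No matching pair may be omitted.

Admissible pairs with m₁+m₂ = M = 1/2: (-1/2,1), (1/2,0)
  (m₁,m₂)=(1/2,0): CG² = 1/3, CG = +√(1/3)
  (m₁,m₂)=(-1/2,1): CG² = 2/3, CG = −√(2/3)   ← matches the target
Pairs with CG² = 2/3: (-1/2,1): −√(2/3)

(-1/2,1): −√(2/3)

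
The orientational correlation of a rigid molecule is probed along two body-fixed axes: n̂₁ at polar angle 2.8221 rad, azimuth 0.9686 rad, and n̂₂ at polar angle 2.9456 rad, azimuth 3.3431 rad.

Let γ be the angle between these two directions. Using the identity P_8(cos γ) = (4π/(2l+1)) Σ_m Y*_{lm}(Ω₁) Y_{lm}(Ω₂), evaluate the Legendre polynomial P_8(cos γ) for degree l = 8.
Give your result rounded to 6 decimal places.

-0.398385

Summing Y*_{l m}(θ₁,φ₁)·Y_{l m}(θ₂,φ₂) over m ∈ [−8, 8]; prefactor 4π/(2·8+1) = 0.739198:
  term(m=-8) = (0.000000, -0.000000)   from Y*(Ω₁)=(0.000005, 0.000049), Y(Ω₂)=(-0.000000, -0.000001)
  term(m=-7) = (-0.000000, 0.000000)   from Y*(Ω₁)=(-0.000519, -0.000281), Y(Ω₂)=(0.000003, -0.000021)
  term(m=-6) = (-0.000000, -0.000001)   from Y*(Ω₁)=(0.004031, -0.002055), Y(Ω₂)=(0.000098, -0.000258)
  term(m=-5) = (0.000049, 0.000041)   from Y*(Ω₁)=(-0.003233, 0.024613), Y(Ω₂)=(0.001363, -0.002159)
  term(m=-4) = (-0.001754, 0.000129)   from Y*(Ω₁)=(-0.074324, -0.066891), Y(Ω₂)=(0.012177, -0.012690)
  term(m=-3) = (0.017187, -0.019186)   from Y*(Ω₁)=(0.281055, -0.067527), Y(Ω₂)=(0.073321, -0.050650)
  term(m=-2) = (0.006335, 0.172967)   from Y*(Ω₁)=(-0.197026, 0.513448), Y(Ω₂)=(0.289508, -0.123432)
  term(m=-1) = (-0.248464, -0.239530)   from Y*(Ω₁)=(-0.291207, -0.423657), Y(Ω₂)=(0.657745, -0.134364)
  term(m=+0) = (-0.085648, -0.000000)   from Y*(Ω₁)=(-0.175991, -0.000000), Y(Ω₂)=(0.486660, 0.000000)
  term(m=+1) = (-0.248464, 0.239530)   from Y*(Ω₁)=(0.291207, -0.423657), Y(Ω₂)=(-0.657745, -0.134364)
  term(m=+2) = (0.006335, -0.172967)   from Y*(Ω₁)=(-0.197026, -0.513448), Y(Ω₂)=(0.289508, 0.123432)
  term(m=+3) = (0.017187, 0.019186)   from Y*(Ω₁)=(-0.281055, -0.067527), Y(Ω₂)=(-0.073321, -0.050650)
  term(m=+4) = (-0.001754, -0.000129)   from Y*(Ω₁)=(-0.074324, 0.066891), Y(Ω₂)=(0.012177, 0.012690)
  term(m=+5) = (0.000049, -0.000041)   from Y*(Ω₁)=(0.003233, 0.024613), Y(Ω₂)=(-0.001363, -0.002159)
  term(m=+6) = (-0.000000, 0.000001)   from Y*(Ω₁)=(0.004031, 0.002055), Y(Ω₂)=(0.000098, 0.000258)
  term(m=+7) = (-0.000000, -0.000000)   from Y*(Ω₁)=(0.000519, -0.000281), Y(Ω₂)=(-0.000003, -0.000021)
  term(m=+8) = (0.000000, 0.000000)   from Y*(Ω₁)=(0.000005, -0.000049), Y(Ω₂)=(-0.000000, 0.000001)
Accumulated sum (-0.538942, 0.000000); after 4π/(2l+1) scaling, (-0.398385, 0.000000) ⇒ P_8 = -0.398385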